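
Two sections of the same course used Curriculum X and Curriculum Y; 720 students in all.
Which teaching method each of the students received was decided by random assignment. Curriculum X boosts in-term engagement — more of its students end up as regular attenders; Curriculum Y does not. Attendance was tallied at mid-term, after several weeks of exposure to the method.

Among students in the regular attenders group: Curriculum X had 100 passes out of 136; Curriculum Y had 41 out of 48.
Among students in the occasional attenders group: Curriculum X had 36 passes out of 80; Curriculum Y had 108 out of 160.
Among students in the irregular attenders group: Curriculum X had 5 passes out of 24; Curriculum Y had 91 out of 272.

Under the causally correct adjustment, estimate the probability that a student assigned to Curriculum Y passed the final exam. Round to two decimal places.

Because the teaching method influences mid-term attendance, mid-term attendance is a post-treatment mediator, not a confounder. Stratifying on it would bias the estimate; the causal effect is the crude pooled difference.
So P(outcome | do(Curriculum Y)) is just the pooled rate for Curriculum Y: 240/480 = 0.500.

0.50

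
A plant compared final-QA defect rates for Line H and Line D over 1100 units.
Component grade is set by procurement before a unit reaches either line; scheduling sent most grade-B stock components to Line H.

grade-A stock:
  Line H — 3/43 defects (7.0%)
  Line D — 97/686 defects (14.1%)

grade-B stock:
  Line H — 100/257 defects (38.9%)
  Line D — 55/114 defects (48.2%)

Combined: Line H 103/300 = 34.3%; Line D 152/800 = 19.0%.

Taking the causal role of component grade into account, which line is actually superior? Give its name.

The stratified and pooled comparisons disagree (Line H wins within each component grade; Line D wins overall), so the answer turns on the causal role of component grade.
Since component grade is a pre-existing factor (not a product of the line) and it affects the outcome on its own, it is a confounder. The stratified rates, not the pooled rate, identify the causal effect.
Within each level — grade-A stock: 7.0% vs 14.1%; grade-B stock: 38.9% vs 48.2% — Line H is lower every time.

Line H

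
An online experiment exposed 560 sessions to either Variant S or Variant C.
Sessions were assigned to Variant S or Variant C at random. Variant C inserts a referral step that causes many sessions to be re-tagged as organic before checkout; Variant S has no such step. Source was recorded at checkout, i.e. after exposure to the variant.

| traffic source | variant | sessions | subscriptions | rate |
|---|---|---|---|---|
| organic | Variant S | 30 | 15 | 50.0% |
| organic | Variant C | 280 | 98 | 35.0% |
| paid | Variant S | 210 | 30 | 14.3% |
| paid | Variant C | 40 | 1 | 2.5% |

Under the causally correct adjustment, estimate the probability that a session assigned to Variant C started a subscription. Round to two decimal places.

Traffic source lies on the pathway variant → traffic source → outcome, so adjusting for it blocks the indirect effect. For the total causal effect of variant, use the unadjusted pooled rates.
So P(outcome | do(Variant C)) is just the pooled rate for Variant C: 99/320 = 0.309.

0.31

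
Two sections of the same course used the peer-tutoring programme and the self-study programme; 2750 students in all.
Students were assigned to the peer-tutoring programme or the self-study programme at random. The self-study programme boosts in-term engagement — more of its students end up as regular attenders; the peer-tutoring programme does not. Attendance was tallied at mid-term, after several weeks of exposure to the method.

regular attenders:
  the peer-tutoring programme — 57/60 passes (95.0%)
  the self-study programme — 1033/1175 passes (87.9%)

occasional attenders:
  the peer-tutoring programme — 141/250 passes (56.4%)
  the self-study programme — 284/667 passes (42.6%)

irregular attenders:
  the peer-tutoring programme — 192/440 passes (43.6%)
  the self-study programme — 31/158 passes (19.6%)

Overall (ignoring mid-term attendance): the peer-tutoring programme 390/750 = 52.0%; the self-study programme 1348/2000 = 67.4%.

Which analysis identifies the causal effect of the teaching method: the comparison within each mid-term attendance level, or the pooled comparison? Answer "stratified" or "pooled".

pooled

Within every mid-term attendance level the peer-tutoring programme has the higher rate, yet pooled the self-study programme does — Simpson's reversal.
Mid-term attendance is recorded after the teaching method and is itself shifted by it — it sits on the causal path from teaching method to outcome. Conditioning on a mediator would strip out part of the effect we want; the pooled comparison gives the total causal effect.
Pooled: the peer-tutoring programme 52.0% vs the self-study programme 67.4%; the self-study programme is higher overall.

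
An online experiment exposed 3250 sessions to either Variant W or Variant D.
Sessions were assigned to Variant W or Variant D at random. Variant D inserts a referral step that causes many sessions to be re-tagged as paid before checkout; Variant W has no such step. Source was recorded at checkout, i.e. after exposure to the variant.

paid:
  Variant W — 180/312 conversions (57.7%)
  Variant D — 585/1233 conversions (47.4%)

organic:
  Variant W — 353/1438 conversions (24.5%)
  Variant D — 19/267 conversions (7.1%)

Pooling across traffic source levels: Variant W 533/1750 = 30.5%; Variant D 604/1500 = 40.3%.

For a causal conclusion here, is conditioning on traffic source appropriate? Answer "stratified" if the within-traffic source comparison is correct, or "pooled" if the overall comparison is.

The traffic source-specific comparison favours Variant W throughout, but the pooled figures favour Variant D. The question is whether to condition on traffic source.
The distribution of traffic source is itself part of what the variant does — it is an intermediate outcome. Holding it fixed would remove that part of the effect; the total effect is the pooled difference.
Pooled: Variant W 30.5% vs Variant D 40.3%; Variant D is higher overall.

pooled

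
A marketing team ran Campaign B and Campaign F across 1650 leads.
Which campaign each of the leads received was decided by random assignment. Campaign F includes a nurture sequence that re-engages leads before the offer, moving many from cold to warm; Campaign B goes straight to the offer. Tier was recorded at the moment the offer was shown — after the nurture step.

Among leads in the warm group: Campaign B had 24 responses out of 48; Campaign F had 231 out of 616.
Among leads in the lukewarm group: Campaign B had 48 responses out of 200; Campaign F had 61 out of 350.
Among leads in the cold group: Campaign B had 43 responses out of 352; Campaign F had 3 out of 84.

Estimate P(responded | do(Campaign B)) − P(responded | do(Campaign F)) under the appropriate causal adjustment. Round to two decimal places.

-0.09

Engagement tier is recorded after the campaign and is itself shifted by it — it sits on the causal path from campaign to outcome. Conditioning on a mediator would strip out part of the effect we want; the pooled comparison gives the total causal effect.
The causal difference is the pooled difference: 0.192 − 0.281 = -0.089.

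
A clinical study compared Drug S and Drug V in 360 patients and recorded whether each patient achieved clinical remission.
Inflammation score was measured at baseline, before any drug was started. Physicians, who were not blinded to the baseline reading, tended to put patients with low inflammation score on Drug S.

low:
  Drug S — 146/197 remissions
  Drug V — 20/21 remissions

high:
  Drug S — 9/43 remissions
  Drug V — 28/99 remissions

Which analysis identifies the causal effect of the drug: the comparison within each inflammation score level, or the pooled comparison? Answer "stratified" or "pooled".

stratified

Inflammation score satisfies the back-door criterion: it is not a descendant of the drug, and it blocks the spurious path from drug to outcome. Adjusting for it (i.e., using the within-inflammation score rates) gives the causal effect.
Within each level — low: 74.1% vs 95.2%; high: 20.9% vs 28.3% — Drug V is higher every time.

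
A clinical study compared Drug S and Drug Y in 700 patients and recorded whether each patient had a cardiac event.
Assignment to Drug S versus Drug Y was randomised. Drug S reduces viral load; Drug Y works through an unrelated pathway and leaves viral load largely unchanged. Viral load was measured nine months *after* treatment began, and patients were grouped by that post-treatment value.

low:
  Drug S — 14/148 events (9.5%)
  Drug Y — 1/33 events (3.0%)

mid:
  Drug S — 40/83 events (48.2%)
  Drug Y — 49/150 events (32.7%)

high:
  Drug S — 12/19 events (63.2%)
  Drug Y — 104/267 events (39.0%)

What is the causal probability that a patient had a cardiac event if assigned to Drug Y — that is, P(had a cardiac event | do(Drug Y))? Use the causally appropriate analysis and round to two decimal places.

0.34

Because the drug influences viral load, viral load is a post-treatment mediator, not a confounder. Stratifying on it would bias the estimate; the causal effect is the crude pooled difference.
So P(outcome | do(Drug Y)) is just the pooled rate for Drug Y: 154/450 = 0.342.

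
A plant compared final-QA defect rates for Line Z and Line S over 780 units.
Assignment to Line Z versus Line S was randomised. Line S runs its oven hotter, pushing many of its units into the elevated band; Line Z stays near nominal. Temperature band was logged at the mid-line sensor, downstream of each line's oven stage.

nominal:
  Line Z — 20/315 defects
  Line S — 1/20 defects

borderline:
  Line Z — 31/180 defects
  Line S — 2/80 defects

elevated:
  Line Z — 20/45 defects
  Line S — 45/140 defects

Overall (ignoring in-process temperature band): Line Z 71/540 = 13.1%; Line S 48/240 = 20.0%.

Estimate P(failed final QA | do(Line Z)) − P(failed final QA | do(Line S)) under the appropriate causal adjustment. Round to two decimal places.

Because the line influences in-process temperature band, in-process temperature band is a post-treatment mediator, not a confounder. Stratifying on it would bias the estimate; the causal effect is the crude pooled difference.
The causal difference is the pooled difference: 0.131 − 0.200 = -0.069.

-0.07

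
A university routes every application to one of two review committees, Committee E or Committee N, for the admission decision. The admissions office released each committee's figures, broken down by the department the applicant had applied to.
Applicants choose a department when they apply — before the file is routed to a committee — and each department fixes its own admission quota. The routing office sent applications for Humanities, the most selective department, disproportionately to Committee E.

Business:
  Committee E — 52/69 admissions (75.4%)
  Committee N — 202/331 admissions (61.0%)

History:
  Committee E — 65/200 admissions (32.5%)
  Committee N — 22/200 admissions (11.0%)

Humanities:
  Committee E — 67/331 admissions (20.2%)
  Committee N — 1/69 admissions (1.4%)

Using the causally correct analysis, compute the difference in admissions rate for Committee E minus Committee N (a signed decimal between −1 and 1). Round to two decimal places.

+0.18

Committee E is higher inside every department stratum but Committee N is higher in aggregate. Whether to stratify depends on how department relates to the review committee.
Since department is a pre-existing factor (not a product of the review committee) and it affects the outcome on its own, it is a confounder. The stratified rates, not the pooled rate, identify the causal effect.
Adjusting over the population distribution of department: 0.333·(0.754−0.610) + 0.333·(0.325−0.110) + 0.333·(0.202−0.014) = +0.182.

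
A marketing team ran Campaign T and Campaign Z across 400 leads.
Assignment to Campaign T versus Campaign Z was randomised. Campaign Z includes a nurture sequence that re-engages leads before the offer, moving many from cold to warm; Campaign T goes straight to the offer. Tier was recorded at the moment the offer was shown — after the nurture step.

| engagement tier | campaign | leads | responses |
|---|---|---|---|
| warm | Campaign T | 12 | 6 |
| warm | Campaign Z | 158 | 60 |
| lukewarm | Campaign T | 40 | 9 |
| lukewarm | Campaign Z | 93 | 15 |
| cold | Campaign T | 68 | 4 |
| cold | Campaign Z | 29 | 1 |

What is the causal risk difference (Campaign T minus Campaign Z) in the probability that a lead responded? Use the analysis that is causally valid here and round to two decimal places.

-0.11

Engagement tier lies on the pathway campaign → engagement tier → outcome, so adjusting for it blocks the indirect effect. For the total causal effect of campaign, use the unadjusted pooled rates.
The causal difference is the pooled difference: 0.158 − 0.271 = -0.113.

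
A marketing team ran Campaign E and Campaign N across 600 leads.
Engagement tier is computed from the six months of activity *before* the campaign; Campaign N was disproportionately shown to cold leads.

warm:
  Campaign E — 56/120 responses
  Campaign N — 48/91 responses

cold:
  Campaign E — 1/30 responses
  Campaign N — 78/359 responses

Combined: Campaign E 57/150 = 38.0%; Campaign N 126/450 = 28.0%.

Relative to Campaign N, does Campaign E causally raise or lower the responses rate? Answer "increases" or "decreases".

decreases

The stratified and pooled comparisons disagree (Campaign N wins within each engagement tier; Campaign E wins overall), so the answer turns on the causal role of engagement tier.
The imbalance in engagement tier arose from how leads were allocated, not from anything the campaign did; and engagement tier independently affects the outcome. The pooled gap is confounded — condition on engagement tier.
Within each level — warm: 46.7% vs 52.7%; cold: 3.3% vs 21.7% — Campaign N is higher every time.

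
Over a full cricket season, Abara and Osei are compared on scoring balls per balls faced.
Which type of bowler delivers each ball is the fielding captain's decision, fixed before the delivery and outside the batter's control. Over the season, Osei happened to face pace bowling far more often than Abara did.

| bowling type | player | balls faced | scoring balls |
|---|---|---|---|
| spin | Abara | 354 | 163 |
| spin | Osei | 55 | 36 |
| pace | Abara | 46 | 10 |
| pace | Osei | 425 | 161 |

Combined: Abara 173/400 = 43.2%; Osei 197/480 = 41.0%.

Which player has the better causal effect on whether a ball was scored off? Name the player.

Osei

The bowling type-specific comparison favours Osei throughout, but the pooled figures favour Abara. The question is whether to condition on bowling type.
Bowling type differs across players for reasons unrelated to any effect of the player itself, and it separately predicts the outcome — a classic confounder. We must compare within bowling type levels.
Within each level — spin: 46.0% vs 65.5%; pace: 21.7% vs 37.9% — Osei is higher every time.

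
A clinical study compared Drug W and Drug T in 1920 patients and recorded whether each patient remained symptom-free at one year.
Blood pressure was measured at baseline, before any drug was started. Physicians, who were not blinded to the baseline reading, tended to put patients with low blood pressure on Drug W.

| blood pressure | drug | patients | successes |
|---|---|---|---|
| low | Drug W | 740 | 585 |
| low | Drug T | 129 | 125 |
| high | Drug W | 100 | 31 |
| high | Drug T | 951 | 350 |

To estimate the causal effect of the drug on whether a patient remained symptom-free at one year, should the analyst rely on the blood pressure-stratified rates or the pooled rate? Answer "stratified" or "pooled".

stratified

Drug T is higher inside every blood pressure stratum but Drug W is higher in aggregate. Whether to stratify depends on how blood pressure relates to the drug.
Blood pressure differs across drugs for reasons unrelated to any effect of the drug itself, and it separately predicts the outcome — a classic confounder. We must compare within blood pressure levels.
Within each level — low: 79.1% vs 96.9%; high: 31.0% vs 36.8% — Drug T is higher every time.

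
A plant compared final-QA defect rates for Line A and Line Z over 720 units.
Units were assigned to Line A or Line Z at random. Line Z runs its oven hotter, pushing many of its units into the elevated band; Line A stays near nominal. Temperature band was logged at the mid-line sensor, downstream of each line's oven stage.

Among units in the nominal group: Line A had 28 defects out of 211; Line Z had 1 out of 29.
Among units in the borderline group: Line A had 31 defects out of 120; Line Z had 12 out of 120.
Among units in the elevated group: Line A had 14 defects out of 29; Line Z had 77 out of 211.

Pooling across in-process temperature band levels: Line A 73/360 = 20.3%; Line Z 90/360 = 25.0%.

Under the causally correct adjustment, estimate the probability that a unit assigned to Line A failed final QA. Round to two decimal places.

0.20

The stratified and pooled comparisons disagree (Line Z wins within each in-process temperature band; Line A wins overall), so the answer turns on the causal role of in-process temperature band.
In-process temperature band here is a post-treatment variable shaped by the line; conditioning on it would introduce bias rather than remove it. The overall comparison is the causal one.
So P(outcome | do(Line A)) is just the pooled rate for Line A: 73/360 = 0.203.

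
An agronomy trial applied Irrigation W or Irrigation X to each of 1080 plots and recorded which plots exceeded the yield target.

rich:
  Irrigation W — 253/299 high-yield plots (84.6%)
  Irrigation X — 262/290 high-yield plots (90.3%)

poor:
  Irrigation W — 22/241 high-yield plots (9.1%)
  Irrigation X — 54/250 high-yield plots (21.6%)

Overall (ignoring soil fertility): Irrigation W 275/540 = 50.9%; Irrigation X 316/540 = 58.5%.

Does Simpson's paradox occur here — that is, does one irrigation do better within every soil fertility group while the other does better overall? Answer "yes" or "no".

no

Within each soil fertility level (rich 84.6% vs 90.3%; poor 9.1% vs 21.6%), Irrigation X has the higher rate every time. Pooled: 50.9% vs 58.5% — Irrigation X has the higher rate overall. They agree.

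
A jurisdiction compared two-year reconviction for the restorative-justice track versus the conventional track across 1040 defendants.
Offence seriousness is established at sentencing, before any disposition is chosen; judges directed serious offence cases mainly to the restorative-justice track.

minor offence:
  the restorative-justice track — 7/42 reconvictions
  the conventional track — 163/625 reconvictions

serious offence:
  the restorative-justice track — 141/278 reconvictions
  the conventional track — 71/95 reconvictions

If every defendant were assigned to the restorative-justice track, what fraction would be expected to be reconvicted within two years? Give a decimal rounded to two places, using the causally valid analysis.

Within every offence seriousness level the restorative-justice track has the lower rate, yet pooled the conventional track does — Simpson's reversal.
Offence seriousness satisfies the back-door criterion: it is not a descendant of the disposition, and it blocks the spurious path from disposition to outcome. Adjusting for it (i.e., using the within-offence seriousness rates) gives the causal effect.
Standardising the restorative-justice track to the population offence seriousness mix: 0.641·7/42 + 0.359·141/278 = 0.289.

0.29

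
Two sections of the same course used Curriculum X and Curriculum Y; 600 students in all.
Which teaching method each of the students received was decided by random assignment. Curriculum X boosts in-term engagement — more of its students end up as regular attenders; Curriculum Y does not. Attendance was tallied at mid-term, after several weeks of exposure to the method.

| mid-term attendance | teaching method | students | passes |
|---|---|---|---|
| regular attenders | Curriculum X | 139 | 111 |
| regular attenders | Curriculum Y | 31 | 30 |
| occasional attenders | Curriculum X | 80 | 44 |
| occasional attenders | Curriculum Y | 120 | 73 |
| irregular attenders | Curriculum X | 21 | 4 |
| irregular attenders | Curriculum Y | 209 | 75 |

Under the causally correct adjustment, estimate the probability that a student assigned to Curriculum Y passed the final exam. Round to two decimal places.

Stratifying would compare teaching methods among students the teaching methods themselves sorted into mid-term attendance groups — a form of selection on an intermediate. The unconditioned pooled rates give the total causal effect.
So P(outcome | do(Curriculum Y)) is just the pooled rate for Curriculum Y: 178/360 = 0.494.

0.49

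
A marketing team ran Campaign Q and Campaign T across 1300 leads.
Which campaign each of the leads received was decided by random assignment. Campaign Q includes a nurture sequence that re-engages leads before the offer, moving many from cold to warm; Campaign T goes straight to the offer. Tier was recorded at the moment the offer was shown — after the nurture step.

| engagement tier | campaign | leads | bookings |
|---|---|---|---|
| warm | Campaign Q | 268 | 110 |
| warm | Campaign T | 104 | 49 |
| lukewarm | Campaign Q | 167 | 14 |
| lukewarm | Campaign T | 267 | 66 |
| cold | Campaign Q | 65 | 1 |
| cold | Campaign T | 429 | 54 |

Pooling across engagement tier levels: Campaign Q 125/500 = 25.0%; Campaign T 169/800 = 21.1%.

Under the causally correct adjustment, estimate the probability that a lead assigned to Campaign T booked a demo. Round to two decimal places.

Stratifying would compare campaigns among leads the campaigns themselves sorted into engagement tier groups — a form of selection on an intermediate. The unconditioned pooled rates give the total causal effect.
So P(outcome | do(Campaign T)) is just the pooled rate for Campaign T: 169/800 = 0.211.

0.21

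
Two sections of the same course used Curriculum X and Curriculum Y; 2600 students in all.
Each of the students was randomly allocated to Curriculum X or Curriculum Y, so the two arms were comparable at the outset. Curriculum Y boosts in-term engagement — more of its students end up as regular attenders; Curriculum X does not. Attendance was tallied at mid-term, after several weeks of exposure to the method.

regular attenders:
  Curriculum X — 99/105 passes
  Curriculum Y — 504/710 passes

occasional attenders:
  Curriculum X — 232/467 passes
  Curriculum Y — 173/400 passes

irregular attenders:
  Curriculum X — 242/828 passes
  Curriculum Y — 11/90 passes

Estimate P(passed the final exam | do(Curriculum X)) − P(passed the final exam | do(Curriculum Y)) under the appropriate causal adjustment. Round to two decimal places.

-0.16

Mid-term attendance here is a post-treatment variable shaped by the teaching method; conditioning on it would introduce bias rather than remove it. The overall comparison is the causal one.
The causal difference is the pooled difference: 0.409 − 0.573 = -0.164.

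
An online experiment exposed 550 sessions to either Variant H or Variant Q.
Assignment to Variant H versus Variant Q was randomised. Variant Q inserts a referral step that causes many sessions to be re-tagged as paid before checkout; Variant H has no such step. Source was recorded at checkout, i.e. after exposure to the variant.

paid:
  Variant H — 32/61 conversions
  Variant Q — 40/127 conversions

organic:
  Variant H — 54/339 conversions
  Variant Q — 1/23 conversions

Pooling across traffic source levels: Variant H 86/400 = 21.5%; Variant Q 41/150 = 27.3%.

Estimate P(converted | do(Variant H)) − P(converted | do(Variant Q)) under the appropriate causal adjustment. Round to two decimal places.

-0.06

The distribution of traffic source is itself part of what the variant does — it is an intermediate outcome. Holding it fixed would remove that part of the effect; the total effect is the pooled difference.
The causal difference is the pooled difference: 0.215 − 0.273 = -0.058.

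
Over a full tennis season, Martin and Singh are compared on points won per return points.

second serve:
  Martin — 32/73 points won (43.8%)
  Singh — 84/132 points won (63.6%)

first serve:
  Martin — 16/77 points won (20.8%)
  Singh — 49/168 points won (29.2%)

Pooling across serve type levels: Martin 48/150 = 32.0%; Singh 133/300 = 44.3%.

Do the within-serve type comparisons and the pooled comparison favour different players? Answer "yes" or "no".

no

Within each serve type level (second serve 43.8% vs 63.6%; first serve 20.8% vs 29.2%), Singh has the higher rate every time. Pooled: 32.0% vs 44.3% — Singh has the higher rate overall. They agree.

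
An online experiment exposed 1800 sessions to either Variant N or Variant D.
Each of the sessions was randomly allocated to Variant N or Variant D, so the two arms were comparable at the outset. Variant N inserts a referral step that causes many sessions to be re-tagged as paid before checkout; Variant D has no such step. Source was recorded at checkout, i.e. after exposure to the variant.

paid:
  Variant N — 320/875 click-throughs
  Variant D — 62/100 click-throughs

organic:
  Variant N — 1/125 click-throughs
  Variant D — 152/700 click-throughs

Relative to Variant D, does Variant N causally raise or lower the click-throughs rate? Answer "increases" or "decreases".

Traffic source lies on the pathway variant → traffic source → outcome, so adjusting for it blocks the indirect effect. For the total causal effect of variant, use the unadjusted pooled rates.
Pooled: Variant N 32.1% vs Variant D 26.8%; Variant N is higher overall.

increases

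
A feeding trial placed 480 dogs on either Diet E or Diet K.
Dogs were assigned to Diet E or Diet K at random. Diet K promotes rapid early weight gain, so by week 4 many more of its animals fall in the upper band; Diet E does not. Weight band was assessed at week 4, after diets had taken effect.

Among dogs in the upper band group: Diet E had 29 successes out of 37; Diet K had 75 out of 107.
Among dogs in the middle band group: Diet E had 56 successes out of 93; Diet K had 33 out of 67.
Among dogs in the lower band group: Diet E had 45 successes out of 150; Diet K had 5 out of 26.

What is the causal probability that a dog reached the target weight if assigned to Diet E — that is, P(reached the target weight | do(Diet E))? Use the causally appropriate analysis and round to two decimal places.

Week-4 weight band here is a post-treatment variable shaped by the diet; conditioning on it would introduce bias rather than remove it. The overall comparison is the causal one.
So P(outcome | do(Diet E)) is just the pooled rate for Diet E: 130/280 = 0.464.

0.46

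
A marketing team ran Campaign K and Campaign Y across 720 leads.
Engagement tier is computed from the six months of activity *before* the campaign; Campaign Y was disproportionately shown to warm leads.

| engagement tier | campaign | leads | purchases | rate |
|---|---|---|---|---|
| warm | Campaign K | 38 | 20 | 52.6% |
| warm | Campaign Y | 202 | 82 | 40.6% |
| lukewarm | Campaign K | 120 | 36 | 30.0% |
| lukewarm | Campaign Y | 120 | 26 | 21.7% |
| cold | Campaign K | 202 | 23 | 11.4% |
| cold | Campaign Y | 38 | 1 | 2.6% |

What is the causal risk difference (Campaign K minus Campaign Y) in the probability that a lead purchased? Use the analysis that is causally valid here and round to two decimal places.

Within every engagement tier level Campaign K has the higher rate, yet pooled Campaign Y does — Simpson's reversal.
Since engagement tier is a pre-existing factor (not a product of the campaign) and it affects the outcome on its own, it is a confounder. The stratified rates, not the pooled rate, identify the causal effect.
Adjusting over the population distribution of engagement tier: 0.333·(0.526−0.406) + 0.333·(0.300−0.217) + 0.333·(0.114−0.026) = +0.097.

+0.10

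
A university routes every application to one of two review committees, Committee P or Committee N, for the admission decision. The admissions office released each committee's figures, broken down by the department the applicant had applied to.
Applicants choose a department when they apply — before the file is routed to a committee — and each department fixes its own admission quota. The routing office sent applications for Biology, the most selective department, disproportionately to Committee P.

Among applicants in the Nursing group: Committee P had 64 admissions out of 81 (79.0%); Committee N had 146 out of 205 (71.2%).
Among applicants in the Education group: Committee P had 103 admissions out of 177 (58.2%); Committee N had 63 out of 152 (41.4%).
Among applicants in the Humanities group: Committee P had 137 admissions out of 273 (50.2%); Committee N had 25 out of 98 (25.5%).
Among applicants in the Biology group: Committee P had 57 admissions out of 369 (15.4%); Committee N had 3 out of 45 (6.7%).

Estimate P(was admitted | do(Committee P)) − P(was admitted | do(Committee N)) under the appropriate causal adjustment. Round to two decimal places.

+0.15

Within every department level Committee P has the higher rate, yet pooled Committee N does — Simpson's reversal.
Department satisfies the back-door criterion: it is not a descendant of the review committee, and it blocks the spurious path from review committee to outcome. Adjusting for it (i.e., using the within-department rates) gives the causal effect.
Adjusting over the population distribution of department: 0.204·(0.790−0.712) + 0.235·(0.582−0.414) + 0.265·(0.502−0.255) + 0.296·(0.154−0.067) = +0.147.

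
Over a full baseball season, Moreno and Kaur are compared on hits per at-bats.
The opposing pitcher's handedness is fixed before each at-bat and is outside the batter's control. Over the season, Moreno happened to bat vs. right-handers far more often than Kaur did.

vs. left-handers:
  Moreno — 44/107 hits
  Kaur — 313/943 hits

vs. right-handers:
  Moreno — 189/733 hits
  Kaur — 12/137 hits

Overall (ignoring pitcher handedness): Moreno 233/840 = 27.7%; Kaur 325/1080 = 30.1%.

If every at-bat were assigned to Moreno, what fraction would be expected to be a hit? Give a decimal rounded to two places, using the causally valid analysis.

0.34

The imbalance in pitcher handedness arose from how at-bats were allocated, not from anything the player did; and pitcher handedness independently affects the outcome. The pooled gap is confounded — condition on pitcher handedness.
Standardising Moreno to the population pitcher handedness mix: 0.547·44/107 + 0.453·189/733 = 0.342.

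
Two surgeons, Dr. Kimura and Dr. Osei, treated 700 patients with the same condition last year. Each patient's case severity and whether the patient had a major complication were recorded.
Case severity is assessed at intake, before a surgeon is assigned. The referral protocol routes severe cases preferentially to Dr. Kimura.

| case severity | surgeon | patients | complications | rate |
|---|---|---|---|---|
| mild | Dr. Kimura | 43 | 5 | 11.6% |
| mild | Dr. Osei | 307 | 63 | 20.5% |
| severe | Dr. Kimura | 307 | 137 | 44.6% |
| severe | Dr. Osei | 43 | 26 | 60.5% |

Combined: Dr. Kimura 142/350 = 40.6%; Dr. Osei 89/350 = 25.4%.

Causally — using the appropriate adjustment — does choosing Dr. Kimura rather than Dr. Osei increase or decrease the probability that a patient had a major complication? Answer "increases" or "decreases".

Here case severity is a common cause — it drives both which surgeon a case falls under and the outcome. The crude comparison mixes populations; the stratum-specific rates are the causally relevant ones.
Within each level — mild: 11.6% vs 20.5%; severe: 44.6% vs 60.5% — Dr. Kimura is lower every time.

decreases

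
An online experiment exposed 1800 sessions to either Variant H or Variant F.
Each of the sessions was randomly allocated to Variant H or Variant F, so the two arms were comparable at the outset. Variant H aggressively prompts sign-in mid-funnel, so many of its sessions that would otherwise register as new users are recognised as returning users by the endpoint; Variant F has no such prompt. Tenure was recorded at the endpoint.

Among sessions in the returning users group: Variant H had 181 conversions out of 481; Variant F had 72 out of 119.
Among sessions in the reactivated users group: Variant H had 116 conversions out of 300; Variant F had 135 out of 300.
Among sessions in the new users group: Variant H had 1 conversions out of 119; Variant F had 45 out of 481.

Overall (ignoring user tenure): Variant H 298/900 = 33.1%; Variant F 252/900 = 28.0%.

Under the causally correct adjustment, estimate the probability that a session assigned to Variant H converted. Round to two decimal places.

User tenure is recorded after the variant and is itself shifted by it — it sits on the causal path from variant to outcome. Conditioning on a mediator would strip out part of the effect we want; the pooled comparison gives the total causal effect.
So P(outcome | do(Variant H)) is just the pooled rate for Variant H: 298/900 = 0.331.

0.33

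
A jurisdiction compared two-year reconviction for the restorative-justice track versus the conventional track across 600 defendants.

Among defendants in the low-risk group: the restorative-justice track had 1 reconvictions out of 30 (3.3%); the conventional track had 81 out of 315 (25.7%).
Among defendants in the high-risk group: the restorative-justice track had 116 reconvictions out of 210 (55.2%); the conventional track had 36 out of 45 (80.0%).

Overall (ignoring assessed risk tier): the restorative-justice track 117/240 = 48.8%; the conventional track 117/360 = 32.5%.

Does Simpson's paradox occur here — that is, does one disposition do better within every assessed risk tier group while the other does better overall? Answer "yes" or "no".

Within each assessed risk tier level (low-risk 3.3% vs 25.7%; high-risk 55.2% vs 80.0%), the restorative-justice track has the lower rate every time. Pooled: 48.8% vs 32.5% — the conventional track has the lower rate overall. The two comparisons disagree.

yes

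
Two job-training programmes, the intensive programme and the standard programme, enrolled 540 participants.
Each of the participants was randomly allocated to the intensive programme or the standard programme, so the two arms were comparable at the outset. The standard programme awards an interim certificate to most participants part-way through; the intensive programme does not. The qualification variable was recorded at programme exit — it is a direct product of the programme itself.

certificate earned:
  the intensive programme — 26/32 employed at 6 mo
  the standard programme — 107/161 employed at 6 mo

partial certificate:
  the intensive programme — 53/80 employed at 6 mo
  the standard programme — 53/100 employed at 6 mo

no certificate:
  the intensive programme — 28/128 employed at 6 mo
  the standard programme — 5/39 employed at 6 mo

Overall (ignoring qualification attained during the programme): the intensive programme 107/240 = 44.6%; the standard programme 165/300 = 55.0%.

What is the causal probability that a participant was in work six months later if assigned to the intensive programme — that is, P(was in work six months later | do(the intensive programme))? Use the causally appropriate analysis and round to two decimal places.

0.45

Because the programme influences qualification attained during the programme, qualification attained during the programme is a post-treatment mediator, not a confounder. Stratifying on it would bias the estimate; the causal effect is the crude pooled difference.
So P(outcome | do(the intensive programme)) is just the pooled rate for the intensive programme: 107/240 = 0.446.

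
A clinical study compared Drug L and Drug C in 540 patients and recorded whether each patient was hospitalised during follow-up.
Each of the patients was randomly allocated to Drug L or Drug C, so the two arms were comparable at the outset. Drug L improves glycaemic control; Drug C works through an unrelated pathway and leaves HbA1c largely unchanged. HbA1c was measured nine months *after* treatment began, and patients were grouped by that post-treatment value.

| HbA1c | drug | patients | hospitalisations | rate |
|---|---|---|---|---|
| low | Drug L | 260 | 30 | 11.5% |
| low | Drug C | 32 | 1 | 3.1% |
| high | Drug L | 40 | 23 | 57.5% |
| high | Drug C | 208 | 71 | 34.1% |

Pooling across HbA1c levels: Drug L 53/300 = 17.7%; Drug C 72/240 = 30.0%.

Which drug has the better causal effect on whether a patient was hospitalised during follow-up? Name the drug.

HbA1c here is a post-treatment variable shaped by the drug; conditioning on it would introduce bias rather than remove it. The overall comparison is the causal one.
Pooled: Drug L 17.7% vs Drug C 30.0%; Drug L is lower overall.

Drug L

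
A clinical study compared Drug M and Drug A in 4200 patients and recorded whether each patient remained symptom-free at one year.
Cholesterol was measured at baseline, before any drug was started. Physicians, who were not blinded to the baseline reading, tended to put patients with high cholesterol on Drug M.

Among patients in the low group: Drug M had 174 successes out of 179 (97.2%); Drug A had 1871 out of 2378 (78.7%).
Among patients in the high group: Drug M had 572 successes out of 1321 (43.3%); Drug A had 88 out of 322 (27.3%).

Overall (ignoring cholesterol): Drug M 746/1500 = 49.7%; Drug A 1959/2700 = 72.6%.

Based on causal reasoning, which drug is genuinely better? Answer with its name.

Drug M

Within every cholesterol level Drug M has the higher rate, yet pooled Drug A does — Simpson's reversal.
Cholesterol differs across drugs for reasons unrelated to any effect of the drug itself, and it separately predicts the outcome — a classic confounder. We must compare within cholesterol levels.
Within each level — low: 97.2% vs 78.7%; high: 43.3% vs 27.3% — Drug M is higher every time.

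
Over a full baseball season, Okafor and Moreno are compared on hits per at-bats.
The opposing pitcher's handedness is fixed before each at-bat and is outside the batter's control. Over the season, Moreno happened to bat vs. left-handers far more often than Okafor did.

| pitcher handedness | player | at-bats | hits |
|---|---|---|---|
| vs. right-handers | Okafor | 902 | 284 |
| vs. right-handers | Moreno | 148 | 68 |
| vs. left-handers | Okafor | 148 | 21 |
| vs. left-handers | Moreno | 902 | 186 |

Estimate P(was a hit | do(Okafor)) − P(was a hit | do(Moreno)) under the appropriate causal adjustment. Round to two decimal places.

-0.10

Since pitcher handedness is a pre-existing factor (not a product of the player) and it affects the outcome on its own, it is a confounder. The stratified rates, not the pooled rate, identify the causal effect.
Adjusting over the population distribution of pitcher handedness: 0.500·(0.315−0.459) + 0.500·(0.142−0.206) = -0.104.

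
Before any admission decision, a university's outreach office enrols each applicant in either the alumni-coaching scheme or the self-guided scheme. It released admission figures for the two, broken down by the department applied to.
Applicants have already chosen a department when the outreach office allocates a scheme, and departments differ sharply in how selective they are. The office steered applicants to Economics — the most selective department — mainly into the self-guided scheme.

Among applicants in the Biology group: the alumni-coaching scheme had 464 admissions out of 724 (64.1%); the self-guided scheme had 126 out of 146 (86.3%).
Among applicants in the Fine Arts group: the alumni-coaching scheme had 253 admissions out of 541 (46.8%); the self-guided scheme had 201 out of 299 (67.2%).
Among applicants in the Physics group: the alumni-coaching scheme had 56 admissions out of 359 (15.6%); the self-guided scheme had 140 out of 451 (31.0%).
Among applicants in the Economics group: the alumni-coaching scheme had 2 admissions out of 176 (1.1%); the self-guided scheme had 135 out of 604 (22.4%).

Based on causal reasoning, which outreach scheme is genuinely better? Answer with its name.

Nothing the outreach scheme does changes department; the imbalance is an allocation artefact. With department also predicting the outcome, the pooled figure is confounded, and the within-stratum comparison is the causal one.
Within each level — Biology: 64.1% vs 86.3%; Fine Arts: 46.8% vs 67.2%; Physics: 15.6% vs 31.0%; Economics: 1.1% vs 22.4% — the self-guided scheme is higher every time.

the self-guided scheme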